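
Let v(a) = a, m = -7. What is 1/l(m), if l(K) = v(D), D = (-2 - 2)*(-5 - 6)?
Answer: 1/44 ≈ 0.022727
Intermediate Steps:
D = 44 (D = -4*(-11) = 44)
l(K) = 44
1/l(m) = 1/44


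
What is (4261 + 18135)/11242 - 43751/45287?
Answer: 23745405/23141657 ≈ 1.0261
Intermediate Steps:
(4261 + 18135)/11242 - 43751/45287 = 22396*(1/11242) - 43751*1/45287 = 1018/511 - 43751/45287 = 23745405/23141657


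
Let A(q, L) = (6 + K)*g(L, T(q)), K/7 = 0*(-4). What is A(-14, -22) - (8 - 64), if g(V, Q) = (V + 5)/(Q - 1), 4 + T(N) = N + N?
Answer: 650/11 ≈ 59.091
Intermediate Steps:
T(N) = -4 + 2*N (T(N) = -4 + (N + N) = -4 + 2*N)
g(V, Q) = (5 + V)/(-1 + Q)
K = 0 (K = 7*(0*(-4)) = 7*0 = 0)
A(q, L) = 6*(5 + L)/(-5 + 2*q) (A(q, L) = (6 + 0)*((5 + L)/(-1 + (-4 + 2*q))) = 6*((5 + L)/(-5 + 2*q)) = 6*(5 + L)/(-5 + 2*q))
A(-14, -22) - (8 - 64) = 6*(5 - 22)/(-5 + 2*(-14)) - (8 - 64) = 6*(-17)/(-5 - 28) - 1*(-56) = 6*(-17)/(-33) + 56 = 6*(-1/33)*(-17) + 56 = 34/11 + 56 = 650/11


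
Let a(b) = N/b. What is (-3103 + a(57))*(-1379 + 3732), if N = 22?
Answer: -416125697/57 ≈ -7.3004e+6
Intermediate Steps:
a(b) = 22/b
(-3103 + a(57))*(-1379 + 3732) = (-3103 + 22/57)*(-1379 + 3732) = (-3103 + 22*(1/57))*2353 = (-3103 + 22/57)*2353 = -176849/57*2353 = -416125697/57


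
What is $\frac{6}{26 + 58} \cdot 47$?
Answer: $\frac{47}{14} \approx 3.3571$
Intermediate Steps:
$\frac{6}{26 + 58} \cdot 47 = \frac{6}{84} \cdot 47 = 6 \cdot \frac{1}{84} \cdot 47 = \frac{1}{14} \cdot 47 = \frac{47}{14}$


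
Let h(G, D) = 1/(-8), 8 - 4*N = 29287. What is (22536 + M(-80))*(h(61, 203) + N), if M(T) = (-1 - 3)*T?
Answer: -167303063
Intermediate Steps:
N = -29279/4 (N = 2 - 1/4*29287 = 2 - 29287/4 = -29279/4 ≈ -7319.8)
h(G, D) = -1/8
M(T) = -4*T
(22536 + M(-80))*(h(61, 203) + N) = (22536 - 4*(-80))*(-1/8 - 29279/4) = (22536 + 320)*(-58559/8) = 22856*(-58559/8) = -167303063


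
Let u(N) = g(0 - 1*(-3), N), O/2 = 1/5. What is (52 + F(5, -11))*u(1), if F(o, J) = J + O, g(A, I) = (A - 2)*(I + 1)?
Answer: 414/5 ≈ 82.800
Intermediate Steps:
O = 2/5 ≈ 0.40000
g(A, I) = (1 + I)*(-2 + A) (g(A, I) = (-2 + A)*(1 + I) = (1 + I)*(-2 + A))
u(N) = 1 + N (u(N) = -2 + (0 - 1*(-3)) - 2*N + (0 - 1*(-3))*N = -2 + (0 + 3) - 2*N + (0 + 3)*N = -2 + 3 - 2*N + 3*N = 1 + N)
F(o, J) = 2/5 + J (F(o, J) = J + 2/5 = 2/5 + J)
(52 + F(5, -11))*u(1) = (52 + (2/5 - 11))*(1 + 1) = (52 - 53/5)*2 = (207/5)*2 = 414/5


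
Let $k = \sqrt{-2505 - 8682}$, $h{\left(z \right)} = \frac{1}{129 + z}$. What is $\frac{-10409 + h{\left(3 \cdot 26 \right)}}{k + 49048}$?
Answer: $- \frac{105681861776}{497983520637} + \frac{2154662 i \sqrt{1243}}{165994506879} \approx -0.21222 + 0.00045764 i$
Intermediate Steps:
$k = 3 i \sqrt{1243}$ ($k = \sqrt{-11187} = 3 i \sqrt{1243} \approx 105.77 i$)
$\frac{-10409 + h{\left(3 \cdot 26 \right)}}{k + 49048} = \frac{-10409 + \frac{1}{129 + 3 \cdot 26}}{3 i \sqrt{1243} + 49048} = \frac{-10409 + \frac{1}{129 + 78}}{49048 + 3 i \sqrt{1243}} = \frac{-10409 + \frac{1}{207}}{49048 + 3 i \sqrt{1243}} = - \frac{2154662}{207 \left(49048 + 3 i \sqrt{1243}\right)}$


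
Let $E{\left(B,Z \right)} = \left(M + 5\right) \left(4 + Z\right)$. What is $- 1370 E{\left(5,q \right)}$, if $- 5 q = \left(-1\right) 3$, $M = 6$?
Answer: $-69322$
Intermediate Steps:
$q = \frac{3}{5}$ ($q = - \frac{\left(-1\right) 3}{5} = \left(- \frac{1}{5}\right) \left(-3\right) = \frac{3}{5} \approx 0.6$)
$E{\left(B,Z \right)} = 44 + 11 Z$ ($E{\left(B,Z \right)} = \left(6 + 5\right) \left(4 + Z\right) = 11 \left(4 + Z\right) = 44 + 11 Z$)
$- 1370 E{\left(5,q \right)} = - 1370 \left(44 + 11 \cdot \frac{3}{5}\right) = - 1370 \left(44 + \frac{33}{5}\right) = \left(-1370\right) \frac{253}{5} = -69322$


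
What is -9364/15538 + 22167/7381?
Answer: 137657581/57342989 ≈ 2.4006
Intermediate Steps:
-9364/15538 + 22167/7381 = -9364*1/15538 + 22167*(1/7381) = -4682/7769 + 22167/7381 = 137657581/57342989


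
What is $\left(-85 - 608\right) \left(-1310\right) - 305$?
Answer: $907525$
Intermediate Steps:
$\left(-85 - 608\right) \left(-1310\right) - 305 = \left(-693\right) \left(-1310\right) - 305 = 907830 - 305 = 907525$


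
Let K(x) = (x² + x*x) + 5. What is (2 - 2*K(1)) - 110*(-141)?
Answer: 15498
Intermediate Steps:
K(x) = 5 + 2*x² (K(x) = (x² + x²) + 5 = 2*x² + 5 = 5 + 2*x²)
(2 - 2*K(1)) - 110*(-141) = (2 - 2*(5 + 2*1²)) - 110*(-141) = (2 - 2*(5 + 2*1)) + 15510 = (2 - 2*(5 + 2)) + 15510 = (2 - 2*7) + 15510 = (2 - 14) + 15510 = -12 + 15510 = 15498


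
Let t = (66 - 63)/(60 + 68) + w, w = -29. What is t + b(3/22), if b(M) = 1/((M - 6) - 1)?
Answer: -562875/19328 ≈ -29.122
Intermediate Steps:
t = -3709/128 (t = (66 - 63)/(60 + 68) - 29 = 3/128 - 29 = -3709/128 ≈ -28.977)
b(M) = 1/(-7 + M) (b(M) = 1/((-6 + M) - 1) = 1/(-7 + M))
t + b(3/22) = -3709/128 + 1/(-7 + 3/22) = -3709/128 + 1/(-151/22) = -3709/128 - 22/151 = -562875/19328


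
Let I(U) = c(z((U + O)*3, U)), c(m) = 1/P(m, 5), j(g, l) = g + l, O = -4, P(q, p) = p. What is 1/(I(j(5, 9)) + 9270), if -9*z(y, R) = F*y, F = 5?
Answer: 5/46351 ≈ 0.00010787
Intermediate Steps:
z(y, R) = -5*y/9
c(m) = 1/5
I(U) = 1/5
1/(I(j(5, 9)) + 9270) = 1/(1/5 + 9270) = 1/(46351/5) = 5/46351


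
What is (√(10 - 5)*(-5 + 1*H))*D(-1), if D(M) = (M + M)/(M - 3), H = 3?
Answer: -√5 ≈ -2.2361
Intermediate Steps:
D(M) = 2*M/(-3 + M) (D(M) = (2*M)/(-3 + M) = 2*M/(-3 + M))
(√(10 - 5)*(-5 + 1*H))*D(-1) = (√(10 - 5)*(-5 + 1*3))*(2*(-1)/(-3 - 1)) = (√5*(-5 + 3))*(2*(-1)/(-4)) = (√5*(-2))*(2*(-1)*(-¼)) = -2*√5*(½) = -√5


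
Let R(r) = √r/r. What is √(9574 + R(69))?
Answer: √(45581814 + 69*√69)/69 ≈ 97.847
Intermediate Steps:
R(r) = r^(-½)
√(9574 + R(69)) = √(9574 + 69^(-½)) = √(9574 + √69/69)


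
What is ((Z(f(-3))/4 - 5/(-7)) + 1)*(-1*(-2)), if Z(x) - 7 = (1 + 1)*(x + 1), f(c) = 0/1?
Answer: 111/14 ≈ 7.9286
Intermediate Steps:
f(c) = 0 (f(c) = 0*1 = 0)
Z(x) = 9 + 2*x (Z(x) = 7 + (1 + 1)*(x + 1) = 7 + 2*(1 + x) = 7 + (2 + 2*x) = 9 + 2*x)
((Z(f(-3))/4 - 5/(-7)) + 1)*(-1*(-2)) = (((9 + 2*0)/4 - 5/(-7)) + 1)*(-1*(-2)) = (((9 + 0)*(¼) - 5*(-⅐)) + 1)*2 = ((9*(¼) + 5/7) + 1)*2 = ((9/4 + 5/7) + 1)*2 = (83/28 + 1)*2 = (111/28)*2 = 111/14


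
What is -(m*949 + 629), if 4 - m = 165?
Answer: 152160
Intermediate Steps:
m = -161 (m = 4 - 1*165 = 4 - 165 = -161)
-(m*949 + 629) = -(-161*949 + 629) = -(-152789 + 629) = -1*(-152160) = 152160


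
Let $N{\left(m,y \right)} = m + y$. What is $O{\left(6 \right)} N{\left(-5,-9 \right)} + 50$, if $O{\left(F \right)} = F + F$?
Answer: $-118$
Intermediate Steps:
$O{\left(F \right)} = 2 F$
$O{\left(6 \right)} N{\left(-5,-9 \right)} + 50 = 2 \cdot 6 \left(-5 - 9\right) + 50 = 12 \left(-14\right) + 50 = -168 + 50 = -118$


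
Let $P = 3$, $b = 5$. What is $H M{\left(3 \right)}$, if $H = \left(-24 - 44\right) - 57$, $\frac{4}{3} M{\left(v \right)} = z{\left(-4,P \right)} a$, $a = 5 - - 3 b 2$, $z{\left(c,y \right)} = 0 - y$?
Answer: $\frac{39375}{4} \approx 9843.8$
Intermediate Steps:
$z{\left(c,y \right)} = - y$
$a = 35$ ($a = 5 - \left(-3\right) 5 \cdot 2 = 5 - \left(-15\right) 2 = 5 - -30 = 5 + 30 = 35$)
$M{\left(v \right)} = - \frac{315}{4}$ ($M{\left(v \right)} = \frac{3 \left(-1\right) 3 \cdot 35}{4} = \frac{3 \left(\left(-3\right) 35\right)}{4} = \frac{3}{4} \left(-105\right) = - \frac{315}{4}$)
$H = -125$ ($H = -68 - 57 = -125$)
$H M{\left(3 \right)} = \left(-125\right) \left(- \frac{315}{4}\right) = \frac{39375}{4}$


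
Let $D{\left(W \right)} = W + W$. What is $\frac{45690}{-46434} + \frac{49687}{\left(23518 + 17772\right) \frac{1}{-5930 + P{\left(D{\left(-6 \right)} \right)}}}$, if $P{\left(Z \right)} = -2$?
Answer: $- \frac{1140666349113}{159771655} \approx -7139.4$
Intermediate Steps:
$D{\left(W \right)} = 2 W$
$\frac{45690}{-46434} + \frac{49687}{\left(23518 + 17772\right) \frac{1}{-5930 + P{\left(D{\left(-6 \right)} \right)}}} = \frac{45690}{-46434} + \frac{49687}{\left(23518 + 17772\right) \frac{1}{-5930 - 2}} = 45690 \left(- \frac{1}{46434}\right) + \frac{49687}{41290 \frac{1}{-5932}} = - \frac{7615}{7739} + \frac{49687}{41290 \left(- \frac{1}{5932}\right)} = - \frac{7615}{7739} + \frac{49687}{- \frac{20645}{2966}} = - \frac{7615}{7739} + 49687 \left(- \frac{2966}{20645}\right) = - \frac{7615}{7739} - \frac{147371642}{20645} = - \frac{1140666349113}{159771655}$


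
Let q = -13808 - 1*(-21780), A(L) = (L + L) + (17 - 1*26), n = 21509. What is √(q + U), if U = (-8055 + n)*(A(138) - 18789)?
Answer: 2*I*√62296754 ≈ 15786.0*I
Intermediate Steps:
A(L) = -9 + 2*L (A(L) = 2*L + (17 - 26) = 2*L - 9 = -9 + 2*L)
U = -249194988 (U = (-8055 + 21509)*((-9 + 2*138) - 18789) = 13454*((-9 + 276) - 18789) = 13454*(267 - 18789) = 13454*(-18522) = -249194988)
q = 7972 (q = -13808 + 21780 = 7972)
√(q + U) = √(7972 - 249194988) = √(-249187016) = 2*I*√62296754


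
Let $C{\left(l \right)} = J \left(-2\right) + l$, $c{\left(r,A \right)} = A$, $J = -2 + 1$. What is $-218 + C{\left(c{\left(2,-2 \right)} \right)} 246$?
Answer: $-218$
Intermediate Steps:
$J = -1$
$C{\left(l \right)} = 2 + l$ ($C{\left(l \right)} = \left(-1\right) \left(-2\right) + l = 2 + l$)
$-218 + C{\left(c{\left(2,-2 \right)} \right)} 246 = -218 + \left(2 - 2\right) 246 = -218 + 0 \cdot 246 = -218 + 0 = -218$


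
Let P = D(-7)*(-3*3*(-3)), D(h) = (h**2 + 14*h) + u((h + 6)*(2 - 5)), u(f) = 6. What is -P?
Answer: 1161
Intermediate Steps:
D(h) = 6 + h**2 + 14*h (D(h) = (h**2 + 14*h) + 6 = 6 + h**2 + 14*h)
P = -1161 (P = (6 + (-7)**2 + 14*(-7))*(-3*3*(-3)) = (6 + 49 - 98)*(-9*(-3)) = -43*27 = -1161)
-P = -1*(-1161) = 1161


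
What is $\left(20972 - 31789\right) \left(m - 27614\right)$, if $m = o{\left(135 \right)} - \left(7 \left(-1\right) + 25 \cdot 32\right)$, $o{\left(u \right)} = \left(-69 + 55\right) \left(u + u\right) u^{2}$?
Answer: $745495817019$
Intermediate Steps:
$o{\left(u \right)} = - 28 u^{3}$ ($o{\left(u \right)} = - 14 \cdot 2 u u^{2} = - 28 u u^{2} = - 28 u^{3}$)
$m = -68891293$ ($m = - 28 \cdot 135^{3} - \left(7 \left(-1\right) + 25 \cdot 32\right) = \left(-28\right) 2460375 - \left(-7 + 800\right) = -68890500 - 793 = -68891293$)
$\left(20972 - 31789\right) \left(m - 27614\right) = \left(20972 - 31789\right) \left(-68891293 - 27614\right) = \left(-10817\right) \left(-68918907\right) = 745495817019$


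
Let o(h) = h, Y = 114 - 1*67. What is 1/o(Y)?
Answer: 1/47 ≈ 0.021277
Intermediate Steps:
Y = 47 (Y = 114 - 67 = 47)
1/o(Y) = 1/47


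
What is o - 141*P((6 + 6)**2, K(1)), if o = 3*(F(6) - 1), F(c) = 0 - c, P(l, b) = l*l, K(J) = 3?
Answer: -2923797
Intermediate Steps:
P(l, b) = l**2
F(c) = -c
o = -21 (o = 3*(-1*6 - 1) = 3*(-6 - 1) = 3*(-7) = -21)
o - 141*P((6 + 6)**2, K(1)) = -21 - 141*(6 + 6)**4 = -21 - 141*(12**2)**2 = -21 - 141*144**2 = -21 - 141*20736 = -21 - 2923776 = -2923797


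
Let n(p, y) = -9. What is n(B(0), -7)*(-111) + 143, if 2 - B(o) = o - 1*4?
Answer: 1142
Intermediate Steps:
B(o) = 6 - o (B(o) = 2 - (o - 1*4) = 2 - (o - 4) = 2 - (-4 + o) = 2 + (4 - o) = 6 - o)
n(B(0), -7)*(-111) + 143 = -9*(-111) + 143 = 999 + 143 = 1142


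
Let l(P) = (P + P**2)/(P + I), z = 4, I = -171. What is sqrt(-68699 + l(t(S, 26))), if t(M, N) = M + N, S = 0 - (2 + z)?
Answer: I*sqrt(1566469319)/151 ≈ 262.11*I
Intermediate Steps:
S = -6 (S = 0 - (2 + 4) = 0 - 1*6 = 0 - 6 = -6)
l(P) = (P + P**2)/(-171 + P) (l(P) = (P + P**2)/(P - 171) = (P + P**2)/(-171 + P))
sqrt(-68699 + l(t(S, 26))) = sqrt(-68699 + (-6 + 26)*(1 + (-6 + 26))/(-171 + (-6 + 26))) = sqrt(-68699 + 20*(1 + 20)/(-171 + 20)) = sqrt(-68699 + 20*21/(-151)) = sqrt(-68699 + 20*(-1/151)*21) = sqrt(-68699 - 420/151) = sqrt(-10373969/151) = I*sqrt(1566469319)/151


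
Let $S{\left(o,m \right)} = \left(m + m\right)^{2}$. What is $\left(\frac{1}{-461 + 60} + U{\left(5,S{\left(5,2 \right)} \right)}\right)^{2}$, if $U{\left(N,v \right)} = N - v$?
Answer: $\frac{19465744}{160801} \approx 121.05$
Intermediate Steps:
$S{\left(o,m \right)} = 4 m^{2}$ ($S{\left(o,m \right)} = \left(2 m\right)^{2} = 4 m^{2}$)
$\left(\frac{1}{-461 + 60} + U{\left(5,S{\left(5,2 \right)} \right)}\right)^{2} = \left(\frac{1}{-461 + 60} + \left(5 - 4 \cdot 2^{2}\right)\right)^{2} = \left(\frac{1}{-401} + \left(5 - 4 \cdot 4\right)\right)^{2} = \left(- \frac{1}{401} + \left(5 - 16\right)\right)^{2} = \left(- \frac{1}{401} - 11\right)^{2} = \left(- \frac{4412}{401}\right)^{2} = \frac{19465744}{160801}$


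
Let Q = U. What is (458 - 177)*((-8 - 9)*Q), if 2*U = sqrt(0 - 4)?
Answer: -4777*I ≈ -4777.0*I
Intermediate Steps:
U = I (U = sqrt(0 - 4)/2 = sqrt(-4)/2 = (2*I)/2 = I ≈ 1.0*I)
Q = I ≈ 1.0*I
(458 - 177)*((-8 - 9)*Q) = (458 - 177)*((-8 - 9)*I) = 281*(-17*I) = -4777*I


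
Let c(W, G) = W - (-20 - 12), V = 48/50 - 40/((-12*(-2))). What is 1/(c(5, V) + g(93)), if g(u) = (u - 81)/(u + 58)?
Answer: 151/5599 ≈ 0.026969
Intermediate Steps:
V = -53/75 (V = 48*(1/50) - 40/24 = 24/25 - 40*1/24 = 24/25 - 5/3 = -53/75 ≈ -0.70667)
g(u) = (-81 + u)/(58 + u)
c(W, G) = 32 + W (c(W, G) = W - 1*(-32) = W + 32 = 32 + W)
1/(c(5, V) + g(93)) = 1/((32 + 5) + (-81 + 93)/(58 + 93)) = 1/(37 + 12/151) = 1/(5599/151) = 151/5599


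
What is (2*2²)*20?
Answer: 160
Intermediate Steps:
(2*2²)*20 = (2*4)*20 = 8*20 = 160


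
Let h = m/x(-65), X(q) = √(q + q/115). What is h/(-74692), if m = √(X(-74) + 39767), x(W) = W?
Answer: √(525918575 + 230*I*√246790)/558322700 ≈ 4.1075e-5 + 4.4619e-9*I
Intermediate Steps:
X(q) = 2*√3335*√q/115 (X(q) = √(q + q*(1/115)) = √(q + q/115) = √(116*q/115) = 2*√3335*√q/115)
m = √(39767 + 2*I*√246790/115) (m = √(2*√3335*√(-74)/115 + 39767) = √(2*√3335*(I*√74)/115 + 39767) = √(2*I*√246790/115 + 39767) = √(39767 + 2*I*√246790/115) ≈ 199.42 + 0.022*I)
h = -√(525918575 + 230*I*√246790)/7475 (h = (√(525918575 + 230*I*√246790)/115)/(-65) = (√(525918575 + 230*I*√246790)/115)*(-1/65) = -√(525918575 + 230*I*√246790)/7475 ≈ -3.0679 - 0.00033327*I)
h/(-74692) = -√(525918575 + 230*I*√246790)/7475/(-74692) = -√(525918575 + 230*I*√246790)/7475*(-1/74692) = √(525918575 + 230*I*√246790)/558322700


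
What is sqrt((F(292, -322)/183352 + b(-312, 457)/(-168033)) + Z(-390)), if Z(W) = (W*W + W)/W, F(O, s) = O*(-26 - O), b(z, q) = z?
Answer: I*sqrt(641875131136107404718)/1283716109 ≈ 19.736*I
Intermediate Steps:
Z(W) = (W + W**2)/W (Z(W) = (W**2 + W)/W = (W + W**2)/W)
sqrt((F(292, -322)/183352 + b(-312, 457)/(-168033)) + Z(-390)) = sqrt((-1*292*(26 + 292)/183352 - 312/(-168033)) + (1 - 390)) = sqrt((-1*292*318*(1/183352) - 312*(-1/168033)) - 389) = sqrt((-92856*1/183352 + 104/56011) - 389) = sqrt((-11607/22919 + 104/56011) - 389) = sqrt(-647736101/1283716109 - 389) = sqrt(-500013302502/1283716109) = I*sqrt(641875131136107404718)/1283716109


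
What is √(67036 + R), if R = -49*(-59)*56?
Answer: 22*√473 ≈ 478.47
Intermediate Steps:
R = 161896 (R = 2891*56 = 161896)
√(67036 + R) = √(67036 + 161896) = √228932 = 22*√473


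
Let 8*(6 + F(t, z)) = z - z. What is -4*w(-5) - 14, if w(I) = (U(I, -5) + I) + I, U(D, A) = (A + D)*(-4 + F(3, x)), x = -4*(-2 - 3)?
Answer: -374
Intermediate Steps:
x = 20 (x = -4*(-5) = 20)
F(t, z) = -6 (F(t, z) = -6 + (z - z)/8 = -6 + (⅛)*0 = -6 + 0 = -6)
U(D, A) = -10*A - 10*D (U(D, A) = (A + D)*(-4 - 6) = (A + D)*(-10) = -10*A - 10*D)
w(I) = 50 - 8*I (w(I) = ((-10*(-5) - 10*I) + I) + I = ((50 - 10*I) + I) + I = (50 - 9*I) + I = 50 - 8*I)
-4*w(-5) - 14 = -4*(50 - 8*(-5)) - 14 = -4*(50 + 40) - 14 = -4*90 - 14 = -360 - 14 = -374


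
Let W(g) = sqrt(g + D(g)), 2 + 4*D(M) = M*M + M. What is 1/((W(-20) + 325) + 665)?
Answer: 1980/1960051 - sqrt(298)/1960051 ≈ 0.0010014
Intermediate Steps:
D(M) = -1/2 + M/4 + M**2/4 (D(M) = -1/2 + (M*M + M)/4 = -1/2 + (M**2 + M)/4 = -1/2 + (M + M**2)/4 = -1/2 + (M/4 + M**2/4) = -1/2 + M/4 + M**2/4)
W(g) = sqrt(-1/2 + g**2/4 + 5*g/4) (W(g) = sqrt(g + (-1/2 + g/4 + g**2/4)) = sqrt(-1/2 + g**2/4 + 5*g/4))
1/((W(-20) + 325) + 665) = 1/((sqrt(-2 + (-20)**2 + 5*(-20))/2 + 325) + 665) = 1/((sqrt(-2 + 400 - 100)/2 + 325) + 665) = 1/((sqrt(298)/2 + 325) + 665) = 1/((325 + sqrt(298)/2) + 665) = 1/(990 + sqrt(298)/2)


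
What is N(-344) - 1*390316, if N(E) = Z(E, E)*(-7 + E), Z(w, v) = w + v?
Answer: -148828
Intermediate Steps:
Z(w, v) = v + w
N(E) = 2*E*(-7 + E) (N(E) = (E + E)*(-7 + E) = (2*E)*(-7 + E) = 2*E*(-7 + E))
N(-344) - 1*390316 = 2*(-344)*(-7 - 344) - 1*390316 = 2*(-344)*(-351) - 390316 = 241488 - 390316 = -148828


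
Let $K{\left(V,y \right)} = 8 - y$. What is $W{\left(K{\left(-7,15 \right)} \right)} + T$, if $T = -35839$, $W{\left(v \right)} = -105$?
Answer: $-35944$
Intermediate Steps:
$W{\left(K{\left(-7,15 \right)} \right)} + T = -105 - 35839 = -35944$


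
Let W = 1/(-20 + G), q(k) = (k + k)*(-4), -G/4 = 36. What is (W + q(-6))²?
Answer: 61952641/26896 ≈ 2303.4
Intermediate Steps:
G = -144 (G = -4*36 = -144)
q(k) = -8*k (q(k) = (2*k)*(-4) = -8*k)
W = -1/164 (W = 1/(-20 - 144) = 1/(-164) = -1/164 ≈ -0.0060976)
(W + q(-6))² = (-1/164 - 8*(-6))² = (-1/164 + 48)² = (7871/164)² = 61952641/26896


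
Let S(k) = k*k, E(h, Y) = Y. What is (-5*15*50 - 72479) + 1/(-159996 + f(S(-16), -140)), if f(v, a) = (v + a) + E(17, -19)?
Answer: -12188940872/159899 ≈ -76229.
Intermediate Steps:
S(k) = k**2
f(v, a) = -19 + a + v (f(v, a) = (v + a) - 19 = (a + v) - 19 = -19 + a + v)
(-5*15*50 - 72479) + 1/(-159996 + f(S(-16), -140)) = (-5*15*50 - 72479) + 1/(-159996 + (-19 - 140 + (-16)**2)) = (-75*50 - 72479) + 1/(-159996 + (-19 - 140 + 256)) = (-3750 - 72479) + 1/(-159996 + 97) = -76229 + 1/(-159899) = -76229 - 1/159899 = -12188940872/159899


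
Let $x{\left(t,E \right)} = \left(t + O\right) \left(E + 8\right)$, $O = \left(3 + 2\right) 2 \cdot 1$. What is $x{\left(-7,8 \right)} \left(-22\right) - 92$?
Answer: $-1148$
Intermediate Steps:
$O = 10$ ($O = 5 \cdot 2 \cdot 1 = 10 \cdot 1 = 10$)
$x{\left(t,E \right)} = \left(8 + E\right) \left(10 + t\right)$ ($x{\left(t,E \right)} = \left(t + 10\right) \left(E + 8\right) = \left(10 + t\right) \left(8 + E\right) = \left(8 + E\right) \left(10 + t\right)$)
$x{\left(-7,8 \right)} \left(-22\right) - 92 = \left(80 + 8 \left(-7\right) + 10 \cdot 8 + 8 \left(-7\right)\right) \left(-22\right) - 92 = \left(80 - 56 + 80 - 56\right) \left(-22\right) - 92 = 48 \left(-22\right) - 92 = -1056 - 92 = -1148$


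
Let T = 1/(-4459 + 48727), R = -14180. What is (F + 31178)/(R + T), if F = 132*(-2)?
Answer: -1368500952/627720239 ≈ -2.1801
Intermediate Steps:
F = -264
T = 1/44268 ≈ 2.2590e-5
(F + 31178)/(R + T) = (-264 + 31178)/(-14180 + 1/44268) = 30914/(-627720239/44268) = 30914*(-44268/627720239) = -1368500952/627720239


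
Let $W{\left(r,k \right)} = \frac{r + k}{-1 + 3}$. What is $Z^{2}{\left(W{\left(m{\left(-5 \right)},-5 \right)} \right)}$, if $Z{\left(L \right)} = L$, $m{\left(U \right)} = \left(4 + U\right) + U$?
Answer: $\frac{121}{4} \approx 30.25$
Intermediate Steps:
$m{\left(U \right)} = 4 + 2 U$
$W{\left(r,k \right)} = \frac{k}{2} + \frac{r}{2}$ ($W{\left(r,k \right)} = \frac{k + r}{2} = \left(k + r\right) \frac{1}{2} = \frac{k}{2} + \frac{r}{2}$)
$Z^{2}{\left(W{\left(m{\left(-5 \right)},-5 \right)} \right)} = \left(\frac{1}{2} \left(-5\right) + \frac{4 + 2 \left(-5\right)}{2}\right)^{2} = \left(- \frac{5}{2} + \frac{4 - 10}{2}\right)^{2} = \left(- \frac{5}{2} + \frac{1}{2} \left(-6\right)\right)^{2} = \left(- \frac{5}{2} - 3\right)^{2} = \left(- \frac{11}{2}\right)^{2} = \frac{121}{4}$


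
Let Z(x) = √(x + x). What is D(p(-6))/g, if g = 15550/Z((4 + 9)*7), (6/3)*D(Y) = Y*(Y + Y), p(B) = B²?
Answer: 648*√182/7775 ≈ 1.1244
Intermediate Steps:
Z(x) = √2*√x (Z(x) = √(2*x) = √2*√x)
D(Y) = Y² (D(Y) = (Y*(Y + Y))/2 = (Y*(2*Y))/2 = (2*Y²)/2 = Y²)
g = 7775*√182/91 (g = 15550/((√2*√((4 + 9)*7))) = 15550/((√2*√(13*7))) = 15550/((√2*√91)) = 15550/(√182) = 15550*(√182/182) = 7775*√182/91 ≈ 1152.6)
D(p(-6))/g = ((-6)²)²/((7775*√182/91)) = 36²*(√182/15550) = 1296*(√182/15550) = 648*√182/7775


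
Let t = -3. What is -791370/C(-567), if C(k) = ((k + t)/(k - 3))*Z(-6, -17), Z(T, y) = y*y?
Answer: -791370/289 ≈ -2738.3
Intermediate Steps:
Z(T, y) = y²
C(k) = 289 (C(k) = ((k - 3)/(k - 3))*(-17)² = ((-3 + k)/(-3 + k))*289 = 1*289 = 289)
-791370/C(-567) = -791370/289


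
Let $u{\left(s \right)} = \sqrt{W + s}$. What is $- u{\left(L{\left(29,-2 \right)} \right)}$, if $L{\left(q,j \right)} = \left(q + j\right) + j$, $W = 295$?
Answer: $- 8 \sqrt{5} \approx -17.889$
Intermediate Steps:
$L{\left(q,j \right)} = q + 2 j$ ($L{\left(q,j \right)} = \left(j + q\right) + j = q + 2 j$)
$u{\left(s \right)} = \sqrt{295 + s}$
$- u{\left(L{\left(29,-2 \right)} \right)} = - \sqrt{295 + \left(29 + 2 \left(-2\right)\right)} = - \sqrt{295 + \left(29 - 4\right)} = - \sqrt{295 + 25} = - \sqrt{320} = - 8 \sqrt{5}$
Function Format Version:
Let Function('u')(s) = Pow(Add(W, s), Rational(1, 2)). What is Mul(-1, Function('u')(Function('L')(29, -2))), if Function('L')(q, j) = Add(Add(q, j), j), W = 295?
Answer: Mul(-8, Pow(5, Rational(1, 2))) ≈ -17.889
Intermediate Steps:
Function('L')(q, j) = Add(q, Mul(2, j)) (Function('L')(q, j) = Add(Add(j, q), j) = Add(q, Mul(2, j)))
Function('u')(s) = Pow(Add(295, s), Rational(1, 2))
Mul(-1, Function('u')(Function('L')(29, -2))) = Mul(-1, Pow(Add(295, Add(29, Mul(2, -2))), Rational(1, 2))) = Mul(-1, Pow(Add(295, Add(29, -4)), Rational(1, 2))) = Mul(-1, Pow(Add(295, 25), Rational(1, 2))) = Mul(-1, Pow(320, Rational(1, 2))) = Mul(-1, Mul(8, Pow(5, Rational(1, 2)))) = Mul(-8, Pow(5, Rational(1, 2)))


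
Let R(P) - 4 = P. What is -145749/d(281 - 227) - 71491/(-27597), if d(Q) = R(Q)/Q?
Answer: -108598275892/800313 ≈ -1.3569e+5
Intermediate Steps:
R(P) = 4 + P
d(Q) = (4 + Q)/Q
-145749/d(281 - 227) - 71491/(-27597) = -145749*(281 - 227)/(4 + (281 - 227)) - 71491/(-27597) = -145749*54/(4 + 54) - 71491*(-1/27597) = -145749/((1/54)*58) + 71491/27597 = -145749/29/27 + 71491/27597 = -145749*27/29 + 71491/27597 = -3935223/29 + 71491/27597 = -108598275892/800313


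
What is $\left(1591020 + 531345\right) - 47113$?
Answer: $2075252$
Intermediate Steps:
$\left(1591020 + 531345\right) - 47113 = 2122365 - 47113 = 2075252$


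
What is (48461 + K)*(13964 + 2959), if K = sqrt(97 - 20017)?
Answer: 820105503 + 67692*I*sqrt(1245) ≈ 8.2011e+8 + 2.3885e+6*I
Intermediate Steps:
K = 4*I*sqrt(1245) (K = sqrt(-19920) = 4*I*sqrt(1245) ≈ 141.14*I)
(48461 + K)*(13964 + 2959) = (48461 + 4*I*sqrt(1245))*(13964 + 2959) = (48461 + 4*I*sqrt(1245))*16923 = 820105503 + 67692*I*sqrt(1245)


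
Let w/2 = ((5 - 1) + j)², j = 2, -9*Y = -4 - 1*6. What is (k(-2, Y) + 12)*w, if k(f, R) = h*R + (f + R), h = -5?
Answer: 400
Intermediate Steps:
Y = 10/9 (Y = -(-4 - 1*6)/9 = -(-4 - 6)/9 = -⅑*(-10) = 10/9 ≈ 1.1111)
w = 72 (w = 2*((5 - 1) + 2)² = 2*(4 + 2)² = 2*6² = 2*36 = 72)
k(f, R) = f - 4*R (k(f, R) = -5*R + (f + R) = -5*R + (R + f) = f - 4*R)
(k(-2, Y) + 12)*w = ((-2 - 4*10/9) + 12)*72 = ((-2 - 40/9) + 12)*72 = (-58/9 + 12)*72 = (50/9)*72 = 400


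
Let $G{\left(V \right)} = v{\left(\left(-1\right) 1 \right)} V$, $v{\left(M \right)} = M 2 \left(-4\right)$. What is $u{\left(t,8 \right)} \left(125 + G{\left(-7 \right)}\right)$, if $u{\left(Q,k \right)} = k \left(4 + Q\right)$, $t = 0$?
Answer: $2208$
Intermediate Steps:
$v{\left(M \right)} = - 8 M$ ($v{\left(M \right)} = 2 M \left(-4\right) = - 8 M$)
$G{\left(V \right)} = 8 V$ ($G{\left(V \right)} = - 8 \left(\left(-1\right) 1\right) V = \left(-8\right) \left(-1\right) V = 8 V$)
$u{\left(t,8 \right)} \left(125 + G{\left(-7 \right)}\right) = 8 \left(4 + 0\right) \left(125 + 8 \left(-7\right)\right) = 8 \cdot 4 \left(125 - 56\right) = 32 \cdot 69 = 2208$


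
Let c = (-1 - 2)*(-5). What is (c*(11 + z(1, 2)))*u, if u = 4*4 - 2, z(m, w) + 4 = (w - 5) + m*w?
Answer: 1260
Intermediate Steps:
z(m, w) = -9 + w + m*w (z(m, w) = -4 + ((w - 5) + m*w) = -4 + ((-5 + w) + m*w) = -4 + (-5 + w + m*w) = -9 + w + m*w)
c = 15 (c = -3*(-5) = 15)
u = 14 (u = 16 - 2 = 14)
(c*(11 + z(1, 2)))*u = (15*(11 + (-9 + 2 + 1*2)))*14 = (15*(11 + (-9 + 2 + 2)))*14 = (15*(11 - 5))*14 = (15*6)*14 = 90*14 = 1260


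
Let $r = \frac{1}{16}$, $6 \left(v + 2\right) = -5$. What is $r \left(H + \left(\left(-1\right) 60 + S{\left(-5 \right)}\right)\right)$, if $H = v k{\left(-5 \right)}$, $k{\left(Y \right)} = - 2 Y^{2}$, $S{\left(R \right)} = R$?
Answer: $\frac{115}{24} \approx 4.7917$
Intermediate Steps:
$v = - \frac{17}{6}$ ($v = -2 + \frac{1}{6} \left(-5\right) = -2 - \frac{5}{6} = - \frac{17}{6} \approx -2.8333$)
$r = \frac{1}{16} \approx 0.0625$
$H = \frac{425}{3}$ ($H = - \frac{17 \left(- 2 \left(-5\right)^{2}\right)}{6} = - \frac{17 \left(\left(-2\right) 25\right)}{6} = \left(- \frac{17}{6}\right) \left(-50\right) = \frac{425}{3} \approx 141.67$)
$r \left(H + \left(\left(-1\right) 60 + S{\left(-5 \right)}\right)\right) = \frac{\frac{425}{3} - 65}{16} = \frac{1}{16} \cdot \frac{230}{3} = \frac{115}{24}$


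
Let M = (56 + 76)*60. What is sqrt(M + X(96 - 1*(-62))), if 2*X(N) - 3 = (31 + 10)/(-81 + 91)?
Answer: sqrt(792355)/10 ≈ 89.014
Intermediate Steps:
X(N) = 71/20 (X(N) = 3/2 + ((31 + 10)/(-81 + 91))/2 = 3/2 + (41/10)/2 = 3/2 + (41*(1/10))/2 = 3/2 + (1/2)*(41/10) = 3/2 + 41/20 = 71/20)
M = 7920 (M = 132*60 = 7920)
sqrt(M + X(96 - 1*(-62))) = sqrt(7920 + 71/20) = sqrt(158471/20) = sqrt(792355)/10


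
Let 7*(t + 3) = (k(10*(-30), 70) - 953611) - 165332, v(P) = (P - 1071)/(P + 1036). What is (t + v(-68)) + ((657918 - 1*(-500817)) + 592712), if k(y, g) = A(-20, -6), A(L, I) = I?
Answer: 10784633939/6776 ≈ 1.5916e+6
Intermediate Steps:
k(y, g) = -6
v(P) = (-1071 + P)/(1036 + P)
t = -1118970/7 (t = -3 + ((-6 - 953611) - 165332)/7 = -3 + (-953617 - 165332)/7 = -3 + (⅐)*(-1118949) = -3 - 1118949/7 = -1118970/7 ≈ -1.5985e+5)
(t + v(-68)) + ((657918 - 1*(-500817)) + 592712) = (-1118970/7 + (-1071 - 68)/(1036 - 68)) + ((657918 - 1*(-500817)) + 592712) = (-1118970/7 - 1139/968) + ((657918 + 500817) + 592712) = (-1118970/7 + (1/968)*(-1139)) + (1158735 + 592712) = (-1118970/7 - 1139/968) + 1751447 = -1083170933/6776 + 1751447 = 10784633939/6776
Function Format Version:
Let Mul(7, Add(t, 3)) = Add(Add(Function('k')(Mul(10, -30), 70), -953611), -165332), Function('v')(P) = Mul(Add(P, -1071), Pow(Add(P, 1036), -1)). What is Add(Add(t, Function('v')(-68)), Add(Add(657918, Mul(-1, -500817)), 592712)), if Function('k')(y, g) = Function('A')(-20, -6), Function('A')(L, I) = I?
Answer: Rational(10784633939, 6776) ≈ 1.5916e+6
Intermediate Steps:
Function('k')(y, g) = -6
Function('v')(P) = Mul(Pow(Add(1036, P), -1), Add(-1071, P)) (Function('v')(P) = Mul(Add(-1071, P), Pow(Add(1036, P), -1)) = Mul(Pow(Add(1036, P), -1), Add(-1071, P)))
t = Rational(-1118970, 7) (t = Add(-3, Mul(Rational(1, 7), Add(Add(-6, -953611), -165332))) = Add(-3, Mul(Rational(1, 7), Add(-953617, -165332))) = Add(-3, Mul(Rational(1, 7), -1118949)) = Add(-3, Rational(-1118949, 7)) = Rational(-1118970, 7) ≈ -1.5985e+5)
Add(Add(t, Function('v')(-68)), Add(Add(657918, Mul(-1, -500817)), 592712)) = Add(Add(Rational(-1118970, 7), Mul(Pow(Add(1036, -68), -1), Add(-1071, -68))), Add(Add(657918, Mul(-1, -500817)), 592712)) = Add(Add(Rational(-1118970, 7), Mul(Pow(968, -1), -1139)), Add(Add(657918, 500817), 592712)) = Add(Add(Rational(-1118970, 7), Mul(Rational(1, 968), -1139)), Add(1158735, 592712)) = Add(Add(Rational(-1118970, 7), Rational(-1139, 968)), 1751447) = Add(Rational(-1083170933, 6776), 1751447) = Rational(10784633939, 6776)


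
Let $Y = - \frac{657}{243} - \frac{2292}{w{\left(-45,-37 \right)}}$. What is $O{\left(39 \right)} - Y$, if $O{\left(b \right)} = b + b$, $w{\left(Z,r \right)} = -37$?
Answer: $\frac{18739}{999} \approx 18.758$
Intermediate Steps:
$O{\left(b \right)} = 2 b$
$Y = \frac{59183}{999}$ ($Y = - \frac{657}{243} - \frac{2292}{-37} = \left(-657\right) \frac{1}{243} - - \frac{2292}{37} = - \frac{73}{27} + \frac{2292}{37} = \frac{59183}{999} \approx 59.242$)
$O{\left(39 \right)} - Y = 2 \cdot 39 - \frac{59183}{999} = 78 - \frac{59183}{999} = \frac{18739}{999}$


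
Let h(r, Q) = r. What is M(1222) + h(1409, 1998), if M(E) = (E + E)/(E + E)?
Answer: 1410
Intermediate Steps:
M(E) = 1 (M(E) = (2*E)/((2*E)) = (2*E)*(1/(2*E)) = 1)
M(1222) + h(1409, 1998) = 1 + 1409 = 1410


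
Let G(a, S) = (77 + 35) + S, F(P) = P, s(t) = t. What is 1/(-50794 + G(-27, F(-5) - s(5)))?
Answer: -1/50692 ≈ -1.9727e-5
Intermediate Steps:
G(a, S) = 112 + S
1/(-50794 + G(-27, F(-5) - s(5))) = 1/(-50794 + (112 + (-5 - 1*5))) = 1/(-50794 + (112 + (-5 - 5))) = 1/(-50794 + (112 - 10)) = 1/(-50794 + 102) = 1/(-50692) = -1/50692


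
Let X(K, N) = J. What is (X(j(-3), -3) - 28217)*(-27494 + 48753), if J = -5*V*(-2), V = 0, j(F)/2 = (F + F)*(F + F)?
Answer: -599865203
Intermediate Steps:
j(F) = 8*F² (j(F) = 2*((F + F)*(F + F)) = 2*((2*F)*(2*F)) = 2*(4*F²) = 8*F²)
J = 0 (J = -5*0*(-2) = 0*(-2) = 0)
X(K, N) = 0
(X(j(-3), -3) - 28217)*(-27494 + 48753) = (0 - 28217)*(-27494 + 48753) = -28217*21259 = -599865203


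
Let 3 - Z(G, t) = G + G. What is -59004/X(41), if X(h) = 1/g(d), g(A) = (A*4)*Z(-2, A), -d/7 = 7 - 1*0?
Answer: 80953488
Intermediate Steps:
d = -49 (d = -7*(7 - 1*0) = -7*(7 + 0) = -7*7 = -49)
Z(G, t) = 3 - 2*G (Z(G, t) = 3 - (G + G) = 3 - 2*G)
g(A) = 28*A (g(A) = (A*4)*(3 - 2*(-2)) = (4*A)*(3 + 4) = (4*A)*7 = 28*A)
X(h) = -1/1372 (X(h) = 1/(28*(-49)) = 1/(-1372) = -1/1372)
-59004/X(41) = -59004/(-1/1372) = -59004*(-1372) = 80953488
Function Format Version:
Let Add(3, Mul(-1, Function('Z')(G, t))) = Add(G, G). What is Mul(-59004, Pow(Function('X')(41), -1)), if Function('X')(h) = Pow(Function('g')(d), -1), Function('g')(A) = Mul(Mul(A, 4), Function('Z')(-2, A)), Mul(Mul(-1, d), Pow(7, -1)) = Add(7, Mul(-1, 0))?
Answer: 80953488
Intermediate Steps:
d = -49 (d = Mul(-7, Add(7, Mul(-1, 0))) = Mul(-7, Add(7, 0)) = Mul(-7, 7) = -49)
Function('Z')(G, t) = Add(3, Mul(-2, G)) (Function('Z')(G, t) = Add(3, Mul(-1, Add(G, G))) = Add(3, Mul(-1, Mul(2, G))) = Add(3, Mul(-2, G)))
Function('g')(A) = Mul(28, A) (Function('g')(A) = Mul(Mul(A, 4), Add(3, Mul(-2, -2))) = Mul(Mul(4, A), Add(3, 4)) = Mul(Mul(4, A), 7) = Mul(28, A))
Function('X')(h) = Rational(-1, 1372) (Function('X')(h) = Pow(Mul(28, -49), -1) = Pow(-1372, -1) = Rational(-1, 1372))
Mul(-59004, Pow(Function('X')(41), -1)) = Mul(-59004, Pow(Rational(-1, 1372), -1)) = Mul(-59004, -1372) = 80953488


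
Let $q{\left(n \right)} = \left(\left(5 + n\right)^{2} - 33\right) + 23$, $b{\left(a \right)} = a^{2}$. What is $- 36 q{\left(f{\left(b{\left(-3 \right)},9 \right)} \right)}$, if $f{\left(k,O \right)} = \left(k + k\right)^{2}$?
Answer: $-3896316$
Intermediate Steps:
$f{\left(k,O \right)} = 4 k^{2}$ ($f{\left(k,O \right)} = \left(2 k\right)^{2} = 4 k^{2}$)
$q{\left(n \right)} = -10 + \left(5 + n\right)^{2}$ ($q{\left(n \right)} = \left(-33 + \left(5 + n\right)^{2}\right) + 23 = -10 + \left(5 + n\right)^{2}$)
$- 36 q{\left(f{\left(b{\left(-3 \right)},9 \right)} \right)} = - 36 \left(-10 + \left(5 + 4 \left(\left(-3\right)^{2}\right)^{2}\right)^{2}\right) = - 36 \left(-10 + \left(5 + 4 \cdot 9^{2}\right)^{2}\right) = - 36 \left(-10 + \left(5 + 4 \cdot 81\right)^{2}\right) = - 36 \left(-10 + \left(5 + 324\right)^{2}\right) = - 36 \left(-10 + 329^{2}\right) = - 36 \left(-10 + 108241\right) = \left(-36\right) 108231 = -3896316$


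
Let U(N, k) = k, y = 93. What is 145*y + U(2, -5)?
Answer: 13480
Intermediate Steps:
145*y + U(2, -5) = 145*93 - 5 = 13485 - 5 = 13480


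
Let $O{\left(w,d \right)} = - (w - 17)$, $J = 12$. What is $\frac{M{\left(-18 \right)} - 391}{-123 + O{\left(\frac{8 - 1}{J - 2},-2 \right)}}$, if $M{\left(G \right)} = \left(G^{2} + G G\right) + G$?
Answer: $- \frac{2390}{1067} \approx -2.2399$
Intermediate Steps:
$O{\left(w,d \right)} = 17 - w$ ($O{\left(w,d \right)} = - (-17 + w) = 17 - w$)
$M{\left(G \right)} = G + 2 G^{2}$ ($M{\left(G \right)} = \left(G^{2} + G^{2}\right) + G = 2 G^{2} + G = G + 2 G^{2}$)
$\frac{M{\left(-18 \right)} - 391}{-123 + O{\left(\frac{8 - 1}{J - 2},-2 \right)}} = \frac{- 18 \left(1 + 2 \left(-18\right)\right) - 391}{-123 + \left(17 - \frac{8 - 1}{12 - 2}\right)} = \frac{- 18 \left(1 - 36\right) - 391}{-123 + \left(17 - \frac{7}{10}\right)} = \frac{\left(-18\right) \left(-35\right) - 391}{-123 + \left(17 - 7 \cdot \frac{1}{10}\right)} = \frac{630 - 391}{-123 + \left(17 - \frac{7}{10}\right)} = \frac{239}{-123 + \left(17 - \frac{7}{10}\right)} = \frac{239}{-123 + \frac{163}{10}} = \frac{239}{- \frac{1067}{10}} = 239 \left(- \frac{10}{1067}\right) = - \frac{2390}{1067}$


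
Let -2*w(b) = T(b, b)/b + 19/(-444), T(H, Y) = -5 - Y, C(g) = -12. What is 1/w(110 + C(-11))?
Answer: 43512/23797 ≈ 1.8285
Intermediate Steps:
w(b) = 19/888 - (-5 - b)/(2*b) (w(b) = -((-5 - b)/b + 19/(-444))/2 = -((-5 - b)/b + 19*(-1/444))/2 = -((-5 - b)/b - 19/444)/2 = -(-19/444 + (-5 - b)/b)/2 = 19/888 - (-5 - b)/(2*b))
1/w(110 + C(-11)) = 1/((2220 + 463*(110 - 12))/(888*(110 - 12))) = 1/((1/888)*(2220 + 463*98)/98) = 1/((1/888)*(1/98)*(2220 + 45374)) = 1/((1/888)*(1/98)*47594) = 1/(23797/43512) = 43512/23797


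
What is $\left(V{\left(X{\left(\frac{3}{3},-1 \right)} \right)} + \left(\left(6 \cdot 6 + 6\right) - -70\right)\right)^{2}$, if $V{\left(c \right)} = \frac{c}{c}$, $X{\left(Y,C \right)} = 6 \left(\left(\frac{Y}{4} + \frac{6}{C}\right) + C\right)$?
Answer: $12769$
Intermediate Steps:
$X{\left(Y,C \right)} = 6 C + \frac{36}{C} + \frac{3 Y}{2}$ ($X{\left(Y,C \right)} = 6 \left(\left(Y \frac{1}{4} + \frac{6}{C}\right) + C\right) = 6 \left(\left(\frac{Y}{4} + \frac{6}{C}\right) + C\right) = 6 \left(\left(\frac{6}{C} + \frac{Y}{4}\right) + C\right) = 6 \left(C + \frac{6}{C} + \frac{Y}{4}\right) = 6 C + \frac{36}{C} + \frac{3 Y}{2}$)
$V{\left(c \right)} = 1$
$\left(V{\left(X{\left(\frac{3}{3},-1 \right)} \right)} + \left(\left(6 \cdot 6 + 6\right) - -70\right)\right)^{2} = \left(1 + \left(\left(6 \cdot 6 + 6\right) - -70\right)\right)^{2} = \left(1 + \left(\left(36 + 6\right) + 70\right)\right)^{2} = \left(1 + \left(42 + 70\right)\right)^{2} = \left(1 + 112\right)^{2} = 113^{2} = 12769$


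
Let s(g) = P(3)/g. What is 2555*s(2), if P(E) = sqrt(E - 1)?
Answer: 2555*sqrt(2)/2 ≈ 1806.7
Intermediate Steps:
P(E) = sqrt(-1 + E)
s(g) = sqrt(2)/g (s(g) = sqrt(-1 + 3)/g = sqrt(2)/g)
2555*s(2) = 2555*(sqrt(2)/2) = 2555*sqrt(2)/2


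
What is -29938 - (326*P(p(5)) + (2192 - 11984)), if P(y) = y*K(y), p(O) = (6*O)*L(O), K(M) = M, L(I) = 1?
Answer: -313546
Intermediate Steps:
p(O) = 6*O (p(O) = (6*O)*1 = 6*O)
P(y) = y**2 (P(y) = y*y = y**2)
-29938 - (326*P(p(5)) + (2192 - 11984)) = -29938 - (326*(6*5)**2 + (2192 - 11984)) = -29938 - (326*30**2 - 9792) = -29938 - (326*900 - 9792) = -29938 - (293400 - 9792) = -29938 - 1*283608 = -29938 - 283608 = -313546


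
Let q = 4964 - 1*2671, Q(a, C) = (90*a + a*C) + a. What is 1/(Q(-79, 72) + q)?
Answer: -1/10584 ≈ -9.4482e-5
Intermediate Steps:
Q(a, C) = 91*a + C*a (Q(a, C) = (90*a + C*a) + a = 91*a + C*a)
q = 2293 (q = 4964 - 2671 = 2293)
1/(Q(-79, 72) + q) = 1/(-79*(91 + 72) + 2293) = 1/(-79*163 + 2293) = 1/(-12877 + 2293) = 1/(-10584) = -1/10584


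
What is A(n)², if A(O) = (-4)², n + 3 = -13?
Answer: 256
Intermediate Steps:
n = -16 (n = -3 - 13 = -16)
A(O) = 16
A(n)² = 16² = 256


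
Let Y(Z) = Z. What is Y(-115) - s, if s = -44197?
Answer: 44082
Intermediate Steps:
Y(-115) - s = -115 - 1*(-44197) = -115 + 44197 = 44082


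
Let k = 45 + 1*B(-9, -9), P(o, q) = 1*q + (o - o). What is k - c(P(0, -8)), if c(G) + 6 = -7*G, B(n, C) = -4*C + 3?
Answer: 34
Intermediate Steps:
B(n, C) = 3 - 4*C
P(o, q) = q (P(o, q) = q + 0 = q)
c(G) = -6 - 7*G
k = 84 (k = 45 + 1*(3 - 4*(-9)) = 45 + 1*(3 + 36) = 45 + 1*39 = 45 + 39 = 84)
k - c(P(0, -8)) = 84 - (-6 - 7*(-8)) = 84 - (-6 + 56) = 84 - 1*50 = 84 - 50 = 34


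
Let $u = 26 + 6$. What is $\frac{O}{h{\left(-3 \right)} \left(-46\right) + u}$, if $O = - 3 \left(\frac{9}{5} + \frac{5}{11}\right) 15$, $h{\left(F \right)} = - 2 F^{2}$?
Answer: $- \frac{279}{2365} \approx -0.11797$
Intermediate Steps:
$u = 32$
$O = - \frac{1116}{11}$ ($O = - 3 \left(9 \cdot \frac{1}{5} + 5 \cdot \frac{1}{11}\right) 15 = - 3 \left(\frac{9}{5} + \frac{5}{11}\right) 15 = \left(-3\right) \frac{124}{55} \cdot 15 = \left(- \frac{372}{55}\right) 15 = - \frac{1116}{11} \approx -101.45$)
$\frac{O}{h{\left(-3 \right)} \left(-46\right) + u} = - \frac{1116}{11 \left(- 2 \left(-3\right)^{2} \left(-46\right) + 32\right)} = - \frac{1116}{11 \left(\left(-2\right) 9 \left(-46\right) + 32\right)} = - \frac{1116}{11 \left(\left(-18\right) \left(-46\right) + 32\right)} = - \frac{1116}{11 \left(828 + 32\right)} = - \frac{1116}{11 \cdot 860} = \left(- \frac{1116}{11}\right) \frac{1}{860} = - \frac{279}{2365}$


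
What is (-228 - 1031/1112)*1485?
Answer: -378031995/1112 ≈ -3.3996e+5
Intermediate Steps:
(-228 - 1031/1112)*1485 = -254567/1112*1485 = -378031995/1112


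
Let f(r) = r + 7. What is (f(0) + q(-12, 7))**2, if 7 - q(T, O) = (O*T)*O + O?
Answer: 354025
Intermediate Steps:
f(r) = 7 + r
q(T, O) = 7 - O - T*O**2 (q(T, O) = 7 - ((O*T)*O + O) = 7 - (T*O**2 + O) = 7 - (O + T*O**2) = 7 + (-O - T*O**2) = 7 - O - T*O**2)
(f(0) + q(-12, 7))**2 = ((7 + 0) + (7 - 1*7 - 1*(-12)*7**2))**2 = (7 + (7 - 7 - 1*(-12)*49))**2 = (7 + (7 - 7 + 588))**2 = (7 + 588)**2 = 595**2 = 354025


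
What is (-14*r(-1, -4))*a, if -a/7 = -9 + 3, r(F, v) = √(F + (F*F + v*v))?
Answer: -2352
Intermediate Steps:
r(F, v) = √(F + F² + v²) (r(F, v) = √(F + (F² + v²)) = √(F + F² + v²))
a = 42 (a = -7*(-9 + 3) = -7*(-6) = 42)
(-14*r(-1, -4))*a = -14*√(-1 + (-1)² + (-4)²)*42 = -14*√(-1 + 1 + 16)*42 = -14*√16*42 = -14*4*42 = -56*42 = -2352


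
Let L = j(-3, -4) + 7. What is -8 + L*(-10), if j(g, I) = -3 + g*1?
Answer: -18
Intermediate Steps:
j(g, I) = -3 + g
L = 1 (L = (-3 - 3) + 7 = -6 + 7 = 1)
-8 + L*(-10) = -8 + 1*(-10) = -8 - 10 = -18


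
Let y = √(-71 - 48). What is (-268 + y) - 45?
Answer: -313 + I*√119 ≈ -313.0 + 10.909*I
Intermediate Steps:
y = I*√119 (y = √(-119) = I*√119 ≈ 10.909*I)
(-268 + y) - 45 = (-268 + I*√119) - 45 = -313 + I*√119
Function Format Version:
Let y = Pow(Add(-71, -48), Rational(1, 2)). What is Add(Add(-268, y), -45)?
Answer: Add(-313, Mul(I, Pow(119, Rational(1, 2)))) ≈ Add(-313.00, Mul(10.909, I))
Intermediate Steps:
y = Mul(I, Pow(119, Rational(1, 2))) (y = Pow(-119, Rational(1, 2)) = Mul(I, Pow(119, Rational(1, 2))) ≈ Mul(10.909, I))
Add(Add(-268, y), -45) = Add(Add(-268, Mul(I, Pow(119, Rational(1, 2)))), -45) = Add(-313, Mul(I, Pow(119, Rational(1, 2))))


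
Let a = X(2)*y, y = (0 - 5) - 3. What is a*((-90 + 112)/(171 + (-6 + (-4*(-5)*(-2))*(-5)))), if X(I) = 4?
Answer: -704/365 ≈ -1.9288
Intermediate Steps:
y = -8 (y = -5 - 3 = -8)
a = -32 (a = 4*(-8) = -32)
a*((-90 + 112)/(171 + (-6 + (-4*(-5)*(-2))*(-5)))) = -32*(-90 + 112)/(171 + (-6 + (-4*(-5)*(-2))*(-5))) = -704/(171 + (-6 + (20*(-2))*(-5))) = -704/(171 + (-6 - 40*(-5))) = -704/(171 + (-6 + 200)) = -704/(171 + 194) = -704/365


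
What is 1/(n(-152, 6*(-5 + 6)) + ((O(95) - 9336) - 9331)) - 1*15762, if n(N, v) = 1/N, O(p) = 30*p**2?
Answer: -603946485478/38316615 ≈ -15762.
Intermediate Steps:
1/(n(-152, 6*(-5 + 6)) + ((O(95) - 9336) - 9331)) - 1*15762 = 1/(1/(-152) + ((30*95**2 - 9336) - 9331)) - 1*15762 = 1/(-1/152 + ((30*9025 - 9336) - 9331)) - 15762 = 1/(-1/152 + ((270750 - 9336) - 9331)) - 15762 = 1/(-1/152 + (261414 - 9331)) - 15762 = 1/(-1/152 + 252083) - 15762 = 1/(38316615/152) - 15762 = 152/38316615 - 15762 = -603946485478/38316615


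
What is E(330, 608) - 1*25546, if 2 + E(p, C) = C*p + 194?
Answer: 175286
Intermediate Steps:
E(p, C) = 192 + C*p (E(p, C) = -2 + (C*p + 194) = -2 + (194 + C*p) = 192 + C*p)
E(330, 608) - 1*25546 = (192 + 608*330) - 1*25546 = (192 + 200640) - 25546 = 200832 - 25546 = 175286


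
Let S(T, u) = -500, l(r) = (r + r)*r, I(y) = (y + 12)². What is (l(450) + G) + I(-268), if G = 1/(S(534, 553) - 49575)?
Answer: 23562090199/50075 ≈ 4.7054e+5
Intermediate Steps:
I(y) = (12 + y)²
l(r) = 2*r² (l(r) = (2*r)*r = 2*r²)
G = -1/50075 (G = 1/(-500 - 49575) = 1/(-50075) = -1/50075 ≈ -1.9970e-5)
(l(450) + G) + I(-268) = (2*450² - 1/50075) + (12 - 268)² = (2*202500 - 1/50075) + (-256)² = (405000 - 1/50075) + 65536 = 20280374999/50075 + 65536 = 23562090199/50075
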